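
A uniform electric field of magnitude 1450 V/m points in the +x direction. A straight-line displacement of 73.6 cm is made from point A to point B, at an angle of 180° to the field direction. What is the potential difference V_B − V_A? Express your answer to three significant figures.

1070 V

Only the component of displacement along E changes the potential: ΔV = −E·d·cosθ.
ΔV = −(1450 V/m)(0.736 m)cos180° = 1070 V.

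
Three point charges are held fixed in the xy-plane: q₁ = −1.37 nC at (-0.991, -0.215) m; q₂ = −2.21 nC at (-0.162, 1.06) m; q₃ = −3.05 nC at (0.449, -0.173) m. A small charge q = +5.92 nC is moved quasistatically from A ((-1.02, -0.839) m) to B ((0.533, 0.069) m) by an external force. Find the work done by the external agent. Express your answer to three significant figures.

-5.04×10⁻⁷ J

For quasistatic motion the external work equals the change in potential energy: W_ext = qΔV = q(V_B − V_A).
At A: distances to the source charges are 0.625 m, 2.08 m, 1.61 m; V_A = Σ kqᵢ/rᵢ = -46.3 V.
At B: distances to the source charges are 1.55 m, 1.21 m, 0.256 m; V_B = Σ kqᵢ/rᵢ = -131 V.
ΔV = V_B − V_A = -85.1 V.
W_ext = qΔV = (5.92×10⁻⁹ C)(-85.1 V) = -5.04×10⁻⁷ J.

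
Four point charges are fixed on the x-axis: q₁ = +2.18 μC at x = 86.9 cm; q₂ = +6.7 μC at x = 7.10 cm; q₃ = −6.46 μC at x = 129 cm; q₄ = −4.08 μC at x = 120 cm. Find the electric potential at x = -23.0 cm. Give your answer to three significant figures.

The total potential is the scalar sum of each charge's contribution, V = Σ kqᵢ/rᵢ.
Distances from the field point to each charge: r₁ = 1.10 m, r₂ = 0.301 m, r₃ = 1.52 m, r₄ = 1.43 m.
V = k[(2.18×10⁻⁶)/(1.10) + (6.70×10⁻⁶)/(0.301) + (-6.46×10⁻⁶)/(1.52) + (-4.08×10⁻⁶)/(1.43)] = 1.54×10⁵ V.

1.54×10⁵ V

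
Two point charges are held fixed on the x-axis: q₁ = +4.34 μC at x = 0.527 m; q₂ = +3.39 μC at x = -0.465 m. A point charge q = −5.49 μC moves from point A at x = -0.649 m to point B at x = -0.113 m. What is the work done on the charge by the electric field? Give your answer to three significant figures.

-0.281 J

The work done by the electric force is W_field = −ΔU = −q(V_B − V_A) = q(V_A − V_B).
At A: distances to the source charges are 1.18 m, 0.184 m; V_A = Σ kqᵢ/rᵢ = 1.99×10⁵ V.
At B: distances to the source charges are 0.640 m, 0.352 m; V_B = Σ kqᵢ/rᵢ = 1.48×10⁵ V.
ΔV = V_B − V_A = -5.13×10⁴ V.
W_field = −qΔV = −(-5.49×10⁻⁶ C)(-5.13×10⁴ V) = -0.281 J.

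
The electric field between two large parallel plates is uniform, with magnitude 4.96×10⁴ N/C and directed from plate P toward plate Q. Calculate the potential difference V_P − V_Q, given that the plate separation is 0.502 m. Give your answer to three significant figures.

2.49×10⁴ V

In a uniform field, potential decreases in the direction of E: ΔV = −E·d for a displacement d parallel to E.
Going from Q to P is a displacement of 0.502 m opposite to the field, so V_P − V_Q = +Ed = 2.49×10⁴ V.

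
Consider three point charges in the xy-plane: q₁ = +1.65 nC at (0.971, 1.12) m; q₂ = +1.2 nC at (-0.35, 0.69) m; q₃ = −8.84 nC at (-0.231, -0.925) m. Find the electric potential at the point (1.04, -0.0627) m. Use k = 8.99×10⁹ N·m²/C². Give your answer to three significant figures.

Electric potential is a scalar, so the contributions from each charge add algebraically: V = Σ kqᵢ/rᵢ.
Distances from the field point to each charge: r₁ = 1.18 m, r₂ = 1.58 m, r₃ = 1.54 m.
V = k[(1.65×10⁻⁹)/(1.18) + (1.20×10⁻⁹)/(1.58) + (-8.84×10⁻⁹)/(1.54)] = -32.4 V.

-32.4 V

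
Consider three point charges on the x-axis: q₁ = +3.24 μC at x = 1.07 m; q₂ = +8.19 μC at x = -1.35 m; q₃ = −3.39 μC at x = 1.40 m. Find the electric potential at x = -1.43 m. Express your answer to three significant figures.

The total potential is the scalar sum of each charge's contribution, V = Σ kqᵢ/rᵢ.
Distances from the field point to each charge: r₁ = 2.50 m, r₂ = 0.0800 m, r₃ = 2.83 m.
V = k[(3.24×10⁻⁶)/(2.50) + (8.19×10⁻⁶)/(0.0800) + (-3.39×10⁻⁶)/(2.83)] = 9.21×10⁵ V.

9.21×10⁵ V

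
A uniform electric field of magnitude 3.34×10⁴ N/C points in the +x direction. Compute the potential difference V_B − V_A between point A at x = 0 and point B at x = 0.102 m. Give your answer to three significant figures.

In a uniform field, potential decreases in the direction of E: V_B − V_A = −E·Δx.
V_B − V_A = −(3.34×10⁴ V/m)(0.102 m) = -3410 V.

-3410 V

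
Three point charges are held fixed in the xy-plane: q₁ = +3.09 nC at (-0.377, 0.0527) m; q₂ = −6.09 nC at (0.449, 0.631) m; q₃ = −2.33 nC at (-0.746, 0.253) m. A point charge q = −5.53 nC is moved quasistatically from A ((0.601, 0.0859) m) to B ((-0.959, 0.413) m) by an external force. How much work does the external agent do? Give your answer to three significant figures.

-4.05×10⁻⁸ J

For quasistatic motion the external work equals the change in potential energy: W_ext = qΔV = q(V_B − V_A).
At A: distances to the source charges are 0.979 m, 0.566 m, 1.36 m; V_A = Σ kqᵢ/rᵢ = -83.8 V.
At B: distances to the source charges are 0.684 m, 1.42 m, 0.266 m; V_B = Σ kqᵢ/rᵢ = -76.5 V.
ΔV = V_B − V_A = 7.32 V.
W_ext = qΔV = (-5.53×10⁻⁹ C)(7.32 V) = -4.05×10⁻⁸ J.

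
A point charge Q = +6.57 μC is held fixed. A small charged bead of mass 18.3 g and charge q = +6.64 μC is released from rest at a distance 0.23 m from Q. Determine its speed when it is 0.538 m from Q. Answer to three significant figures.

Only the electrostatic force acts, so mechanical energy is conserved: ½mv² = U₁ − U₂ = kQq(1/r₁ − 1/r₂).
U₁ − U₂ = (8.99×10⁹ N·m²/C²)(6.57×10⁻⁶ C)(6.64×10⁻⁶ C)(1/0.230 − 1/0.538) = 0.976 J.
v = √(2·0.976/0.0183) = 10.3 m/s.

10.3 m/s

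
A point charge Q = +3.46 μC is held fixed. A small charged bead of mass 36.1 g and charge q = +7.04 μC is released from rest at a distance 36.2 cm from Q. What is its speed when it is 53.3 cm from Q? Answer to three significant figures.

Only the electrostatic force acts, so mechanical energy is conserved: ½mv² = U₁ − U₂ = kQq(1/r₁ − 1/r₂).
U₁ − U₂ = (8.99×10⁹ N·m²/C²)(3.46×10⁻⁶ C)(7.04×10⁻⁶ C)(1/0.362 − 1/0.533) = 0.194 J.
v = √(2·0.194/0.0361) = 3.28 m/s.

3.28 m/s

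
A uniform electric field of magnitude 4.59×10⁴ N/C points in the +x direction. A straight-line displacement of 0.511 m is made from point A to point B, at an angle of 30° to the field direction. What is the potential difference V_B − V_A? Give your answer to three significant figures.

-2.03×10⁴ V

Only the component of displacement along E changes the potential: ΔV = −E·d·cosθ.
ΔV = −(4.59×10⁴ V/m)(0.511 m)cos30° = -2.03×10⁴ V.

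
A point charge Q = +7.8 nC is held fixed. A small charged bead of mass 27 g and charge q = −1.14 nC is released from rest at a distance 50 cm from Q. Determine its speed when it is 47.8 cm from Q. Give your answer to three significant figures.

7.38×10⁻⁴ m/s

Only the electrostatic force acts, so mechanical energy is conserved: ½mv² = U₁ − U₂ = kQq(1/r₁ − 1/r₂).
U₁ − U₂ = (8.99×10⁹ N·m²/C²)(7.80×10⁻⁹ C)(-1.14×10⁻⁹ C)(1/0.500 − 1/0.478) = 7.36×10⁻⁹ J.
v = √(2·7.36×10⁻⁹/0.0270) = 7.38×10⁻⁴ m/s.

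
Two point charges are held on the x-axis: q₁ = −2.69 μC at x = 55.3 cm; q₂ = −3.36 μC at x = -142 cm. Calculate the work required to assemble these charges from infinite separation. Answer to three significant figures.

0.0412 J

The assembly work is the sum of pairwise potential energies, U = Σ_{i<j} kqᵢqⱼ/rᵢⱼ.
Pair separations: r₁₂ = 1.97 m.
U = (0.0412) = 0.0412 J.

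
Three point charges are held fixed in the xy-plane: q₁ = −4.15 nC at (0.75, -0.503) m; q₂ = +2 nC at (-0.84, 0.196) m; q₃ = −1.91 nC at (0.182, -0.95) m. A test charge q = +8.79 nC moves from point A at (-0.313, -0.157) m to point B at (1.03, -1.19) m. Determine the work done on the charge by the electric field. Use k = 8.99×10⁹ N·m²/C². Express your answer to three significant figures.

The work done by the electric force is W_field = −ΔU = −q(V_B − V_A) = q(V_A − V_B).
At A: distances to the source charges are 1.12 m, 0.634 m, 0.935 m; V_A = Σ kqᵢ/rᵢ = -23.4 V.
At B: distances to the source charges are 0.742 m, 2.33 m, 0.881 m; V_B = Σ kqᵢ/rᵢ = -62.0 V.
ΔV = V_B − V_A = -38.7 V.
W_field = −qΔV = −(8.79×10⁻⁹ C)(-38.7 V) = 3.40×10⁻⁷ J.

3.40×10⁻⁷ J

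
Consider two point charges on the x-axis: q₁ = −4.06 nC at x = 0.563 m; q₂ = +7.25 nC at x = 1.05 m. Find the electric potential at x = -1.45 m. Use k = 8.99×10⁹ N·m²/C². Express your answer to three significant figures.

7.94 V

The total potential is the scalar sum of each charge's contribution, V = Σ kqᵢ/rᵢ.
Distances from the field point to each charge: r₁ = 2.01 m, r₂ = 2.50 m.
V = k[(-4.06×10⁻⁹)/(2.01) + (7.25×10⁻⁹)/(2.50)] = 7.94 V.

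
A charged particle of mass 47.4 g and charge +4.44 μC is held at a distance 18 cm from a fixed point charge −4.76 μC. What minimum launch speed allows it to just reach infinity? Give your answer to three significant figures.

6.67 m/s

To just escape, total mechanical energy must reach zero at infinity: ½mv²_min + U = 0, so ½mv²_min = −U = |kQq|/r.
|U| = |kQq|/r = (8.99×10⁹ N·m²/C²)(4.76×10⁻⁶)(4.44×10⁻⁶)/(0.180) = 1.06 J.
v_min = √(2|U|/m) = √(2·1.06/0.0474) = 6.67 m/s.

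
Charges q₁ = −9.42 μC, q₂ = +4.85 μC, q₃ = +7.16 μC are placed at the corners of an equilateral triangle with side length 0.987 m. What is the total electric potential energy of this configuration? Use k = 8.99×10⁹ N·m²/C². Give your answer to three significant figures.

The work to assemble the configuration equals its total potential energy, U = Σ kqᵢqⱼ/rᵢⱼ over all pairs.
All three pair separations equal the side length, 0.987 m.
U = (-0.416) + (-0.614) + (0.316) = -0.714 J.

-0.714 J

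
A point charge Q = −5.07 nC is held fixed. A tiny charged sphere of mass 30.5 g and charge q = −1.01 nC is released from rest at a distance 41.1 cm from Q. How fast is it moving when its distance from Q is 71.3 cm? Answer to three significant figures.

1.76×10⁻³ m/s

Only the electrostatic force acts, so mechanical energy is conserved: ½mv² = U₁ − U₂ = kQq(1/r₁ − 1/r₂).
U₁ − U₂ = (8.99×10⁹ N·m²/C²)(-5.07×10⁻⁹ C)(-1.01×10⁻⁹ C)(1/0.411 − 1/0.713) = 4.74×10⁻⁸ J.
v = √(2·4.74×10⁻⁸/0.0305) = 1.76×10⁻³ m/s.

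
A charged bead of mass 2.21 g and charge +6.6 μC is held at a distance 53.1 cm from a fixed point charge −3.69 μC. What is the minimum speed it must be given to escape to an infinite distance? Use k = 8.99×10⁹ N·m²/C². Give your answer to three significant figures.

19.3 m/s

To just escape, total mechanical energy must reach zero at infinity: ½mv²_min + U = 0, so ½mv²_min = −U = |kQq|/r.
|U| = |kQq|/r = (8.99×10⁹ N·m²/C²)(3.69×10⁻⁶)(6.60×10⁻⁶)/(0.531) = 0.412 J.
v_min = √(2|U|/m) = √(2·0.412/2.21×10⁻³) = 19.3 m/s.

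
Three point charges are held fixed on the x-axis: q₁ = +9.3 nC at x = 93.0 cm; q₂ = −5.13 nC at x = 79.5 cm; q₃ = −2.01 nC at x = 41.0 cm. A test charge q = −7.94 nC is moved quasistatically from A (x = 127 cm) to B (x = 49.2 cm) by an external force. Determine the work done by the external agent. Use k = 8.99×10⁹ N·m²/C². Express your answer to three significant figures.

2.46×10⁻⁶ J

For quasistatic motion the external work equals the change in potential energy: W_ext = qΔV = q(V_B − V_A).
At A: distances to the source charges are 0.340 m, 0.475 m, 0.860 m; V_A = Σ kqᵢ/rᵢ = 128 V.
At B: distances to the source charges are 0.438 m, 0.303 m, 0.0820 m; V_B = Σ kqᵢ/rᵢ = -182 V.
ΔV = V_B − V_A = -309 V.
W_ext = qΔV = (-7.94×10⁻⁹ C)(-309 V) = 2.46×10⁻⁶ J.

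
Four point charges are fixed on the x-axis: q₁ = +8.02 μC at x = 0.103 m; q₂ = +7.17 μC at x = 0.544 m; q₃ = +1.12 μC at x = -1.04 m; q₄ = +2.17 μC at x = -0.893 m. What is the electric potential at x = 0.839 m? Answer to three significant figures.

The total potential is the scalar sum of each charge's contribution, V = Σ kqᵢ/rᵢ.
Distances from the field point to each charge: r₁ = 0.736 m, r₂ = 0.295 m, r₃ = 1.88 m, r₄ = 1.73 m.
V = k[(8.02×10⁻⁶)/(0.736) + (7.17×10⁻⁶)/(0.295) + (1.12×10⁻⁶)/(1.88) + (2.17×10⁻⁶)/(1.73)] = 3.33×10⁵ V.

3.33×10⁵ V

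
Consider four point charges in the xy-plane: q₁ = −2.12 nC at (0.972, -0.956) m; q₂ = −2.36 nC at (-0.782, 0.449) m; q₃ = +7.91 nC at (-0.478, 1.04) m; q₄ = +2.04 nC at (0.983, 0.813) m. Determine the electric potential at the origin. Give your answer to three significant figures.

Electric potential is a scalar, so the contributions from each charge add algebraically: V = Σ kqᵢ/rᵢ.
Distances from the field point to each charge: r₁ = 1.36 m, r₂ = 0.902 m, r₃ = 1.14 m, r₄ = 1.28 m.
V = k[(-2.12×10⁻⁹)/(1.36) + (-2.36×10⁻⁹)/(0.902) + (7.91×10⁻⁹)/(1.14) + (2.04×10⁻⁹)/(1.28)] = 39.0 V.

39.0 V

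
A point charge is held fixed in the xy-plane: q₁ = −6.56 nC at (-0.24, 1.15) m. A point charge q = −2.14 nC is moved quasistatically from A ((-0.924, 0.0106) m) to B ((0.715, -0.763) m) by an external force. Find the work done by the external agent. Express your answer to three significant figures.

For quasistatic motion the external work equals the change in potential energy: W_ext = qΔV = q(V_B − V_A).
At A: distance to the source charge is 1.33 m; V_A = kq₁/r = -44.4 V.
At B: distance to the source charge is 2.14 m; V_B = kq₁/r = -27.6 V.
ΔV = V_B − V_A = 16.8 V.
W_ext = qΔV = (-2.14×10⁻⁹ C)(16.8 V) = -3.59×10⁻⁸ J.

-3.59×10⁻⁸ J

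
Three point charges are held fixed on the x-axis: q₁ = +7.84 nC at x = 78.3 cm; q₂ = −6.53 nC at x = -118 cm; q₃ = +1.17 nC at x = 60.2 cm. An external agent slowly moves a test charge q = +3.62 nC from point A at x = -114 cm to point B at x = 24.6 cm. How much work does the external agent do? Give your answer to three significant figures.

For quasistatic motion the external work equals the change in potential energy: W_ext = qΔV = q(V_B − V_A).
At A: distances to the source charges are 1.92 m, 0.0400 m, 1.74 m; V_A = Σ kqᵢ/rᵢ = -1420 V.
At B: distances to the source charges are 0.537 m, 1.43 m, 0.356 m; V_B = Σ kqᵢ/rᵢ = 120 V.
ΔV = V_B − V_A = 1540 V.
W_ext = qΔV = (3.62×10⁻⁹ C)(1540 V) = 5.59×10⁻⁶ J.

5.59×10⁻⁶ J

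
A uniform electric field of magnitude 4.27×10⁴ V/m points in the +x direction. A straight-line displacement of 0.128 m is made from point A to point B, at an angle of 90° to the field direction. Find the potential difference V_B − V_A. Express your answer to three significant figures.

0 V

Only the component of displacement along E changes the potential: ΔV = −E·d·cosθ.
ΔV = −(4.27×10⁴ V/m)(0.128 m)cos90° = 0 V.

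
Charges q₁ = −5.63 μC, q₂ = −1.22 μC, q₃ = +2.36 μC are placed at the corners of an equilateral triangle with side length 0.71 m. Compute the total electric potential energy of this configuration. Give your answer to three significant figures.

-0.118 J

The assembly work is the sum of pairwise potential energies, U = Σ_{i<j} kqᵢqⱼ/rᵢⱼ.
All three pair separations equal the side length, 0.710 m.
U = (0.0870) + (-0.168) + (-0.0365) = -0.118 J.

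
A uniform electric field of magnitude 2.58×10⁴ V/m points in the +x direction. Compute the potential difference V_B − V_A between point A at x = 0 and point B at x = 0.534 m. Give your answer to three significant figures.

In a uniform field, potential decreases in the direction of E: V_B − V_A = −E·Δx.
V_B − V_A = −(2.58×10⁴ V/m)(0.534 m) = -1.38×10⁴ V.

-1.38×10⁴ V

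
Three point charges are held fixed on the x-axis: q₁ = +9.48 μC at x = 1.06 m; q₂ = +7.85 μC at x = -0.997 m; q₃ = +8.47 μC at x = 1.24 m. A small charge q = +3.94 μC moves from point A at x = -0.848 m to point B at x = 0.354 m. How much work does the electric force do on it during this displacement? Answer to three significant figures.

The work done by the electric force is W_field = −ΔU = −q(V_B − V_A) = q(V_A − V_B).
At A: distances to the source charges are 1.91 m, 0.149 m, 2.09 m; V_A = Σ kqᵢ/rᵢ = 5.55×10⁵ V.
At B: distances to the source charges are 0.706 m, 1.35 m, 0.886 m; V_B = Σ kqᵢ/rᵢ = 2.59×10⁵ V.
ΔV = V_B − V_A = -2.96×10⁵ V.
W_field = −qΔV = −(3.94×10⁻⁶ C)(-2.96×10⁵ V) = 1.17 J.

1.17 J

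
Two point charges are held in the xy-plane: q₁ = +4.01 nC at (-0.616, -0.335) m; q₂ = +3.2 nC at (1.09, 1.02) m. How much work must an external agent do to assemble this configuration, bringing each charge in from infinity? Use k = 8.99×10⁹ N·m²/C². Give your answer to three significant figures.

The work to assemble the configuration equals its total potential energy, U = Σ kqᵢqⱼ/rᵢⱼ over all pairs.
Pair separations: r₁₂ = 2.18 m.
U = (5.30×10⁻⁸) = 5.30×10⁻⁸ J.

5.30×10⁻⁸ J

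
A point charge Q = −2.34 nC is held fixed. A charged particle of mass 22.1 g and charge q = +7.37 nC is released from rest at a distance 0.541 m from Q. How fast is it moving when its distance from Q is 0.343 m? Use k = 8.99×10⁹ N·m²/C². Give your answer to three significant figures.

3.87×10⁻³ m/s

Only the electrostatic force acts, so mechanical energy is conserved: ½mv² = U₁ − U₂ = kQq(1/r₁ − 1/r₂).
U₁ − U₂ = (8.99×10⁹ N·m²/C²)(-2.34×10⁻⁹ C)(7.37×10⁻⁹ C)(1/0.541 − 1/0.343) = 1.65×10⁻⁷ J.
v = √(2·1.65×10⁻⁷/0.0221) = 3.87×10⁻³ m/s.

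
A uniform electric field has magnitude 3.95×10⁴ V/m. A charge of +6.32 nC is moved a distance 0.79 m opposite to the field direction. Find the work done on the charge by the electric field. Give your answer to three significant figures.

-1.97×10⁻⁴ J

The potential change for a displacement 0.79 m opposite to the field direction is ΔV = +Ed = 3.12×10⁴ V.
W_field = −qΔV = -1.97×10⁻⁴ J.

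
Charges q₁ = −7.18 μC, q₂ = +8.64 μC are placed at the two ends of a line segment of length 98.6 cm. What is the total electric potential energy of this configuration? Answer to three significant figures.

-0.566 J

The assembly work is the sum of pairwise potential energies, U = Σ_{i<j} kqᵢqⱼ/rᵢⱼ.
The separation is r = 0.986 m.
U = (-0.566) = -0.566 J.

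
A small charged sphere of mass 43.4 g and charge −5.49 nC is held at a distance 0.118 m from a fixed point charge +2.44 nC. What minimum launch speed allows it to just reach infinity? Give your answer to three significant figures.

To just escape, total mechanical energy must reach zero at infinity: ½mv²_min + U = 0, so ½mv²_min = −U = |kQq|/r.
|U| = |kQq|/r = (8.99×10⁹ N·m²/C²)(2.44×10⁻⁹)(5.49×10⁻⁹)/(0.118) = 1.02×10⁻⁶ J.
v_min = √(2|U|/m) = √(2·1.02×10⁻⁶/0.0434) = 6.86×10⁻³ m/s.

6.86×10⁻³ m/s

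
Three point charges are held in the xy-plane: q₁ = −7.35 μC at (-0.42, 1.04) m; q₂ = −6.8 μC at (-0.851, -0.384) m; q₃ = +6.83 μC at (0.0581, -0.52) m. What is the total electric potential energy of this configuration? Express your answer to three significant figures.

The assembly work is the sum of pairwise potential energies, U = Σ_{i<j} kqᵢqⱼ/rᵢⱼ.
Pair separations: r₁₂ = 1.49 m, r₁₃ = 1.63 m, r₂₃ = 0.919 m.
U = (0.302) + (-0.277) + (-0.454) = -0.429 J.

-0.429 J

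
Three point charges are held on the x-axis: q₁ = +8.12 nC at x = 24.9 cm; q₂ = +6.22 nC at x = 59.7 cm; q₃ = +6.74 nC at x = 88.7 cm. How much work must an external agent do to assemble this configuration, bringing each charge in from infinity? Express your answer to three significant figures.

3.38×10⁻⁶ J

The work to assemble the configuration equals its total potential energy, U = Σ kqᵢqⱼ/rᵢⱼ over all pairs.
Pair separations: r₁₂ = 0.348 m, r₁₃ = 0.638 m, r₂₃ = 0.290 m.
U = (1.30×10⁻⁶) + (7.71×10⁻⁷) + (1.30×10⁻⁶) = 3.38×10⁻⁶ J.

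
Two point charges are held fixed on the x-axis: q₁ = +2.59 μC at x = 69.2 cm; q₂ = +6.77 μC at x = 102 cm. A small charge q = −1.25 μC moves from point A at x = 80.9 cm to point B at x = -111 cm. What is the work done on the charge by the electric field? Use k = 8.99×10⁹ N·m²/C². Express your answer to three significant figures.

-0.557 J

The work done by the electric force is W_field = −ΔU = −q(V_B − V_A) = q(V_A − V_B).
At A: distances to the source charges are 0.117 m, 0.211 m; V_A = Σ kqᵢ/rᵢ = 4.87×10⁵ V.
At B: distances to the source charges are 1.80 m, 2.13 m; V_B = Σ kqᵢ/rᵢ = 4.15×10⁴ V.
ΔV = V_B − V_A = -4.46×10⁵ V.
W_field = −qΔV = −(-1.25×10⁻⁶ C)(-4.46×10⁵ V) = -0.557 J.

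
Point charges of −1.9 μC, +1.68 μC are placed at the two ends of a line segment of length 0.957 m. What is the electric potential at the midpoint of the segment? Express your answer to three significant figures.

The total potential is the scalar sum of each charge's contribution, V = Σ kqᵢ/rᵢ.
Each charge is 0.478 m from the midpoint.
V = k[(-1.90×10⁻⁶)/(0.478) + (1.68×10⁻⁶)/(0.478)] = -4130 V.

-4130 V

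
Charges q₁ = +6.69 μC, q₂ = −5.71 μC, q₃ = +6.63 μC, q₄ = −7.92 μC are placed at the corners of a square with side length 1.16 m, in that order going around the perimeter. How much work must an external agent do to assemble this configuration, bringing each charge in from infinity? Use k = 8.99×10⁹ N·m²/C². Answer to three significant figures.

The assembly work is the sum of pairwise potential energies, U = Σ_{i<j} kqᵢqⱼ/rᵢⱼ.
The four side pairs have separation 1.16 m and the two diagonal pairs 1.64 m.
Summing all 6 pair terms gives U = -0.916 J.

-0.916 J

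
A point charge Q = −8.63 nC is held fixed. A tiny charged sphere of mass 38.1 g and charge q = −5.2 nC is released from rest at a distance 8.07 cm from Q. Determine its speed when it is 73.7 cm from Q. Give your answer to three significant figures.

Only the electrostatic force acts, so mechanical energy is conserved: ½mv² = U₁ − U₂ = kQq(1/r₁ − 1/r₂).
U₁ − U₂ = (8.99×10⁹ N·m²/C²)(-8.63×10⁻⁹ C)(-5.20×10⁻⁹ C)(1/0.0807 − 1/0.737) = 4.45×10⁻⁶ J.
v = √(2·4.45×10⁻⁶/0.0381) = 0.0153 m/s.

0.0153 m/s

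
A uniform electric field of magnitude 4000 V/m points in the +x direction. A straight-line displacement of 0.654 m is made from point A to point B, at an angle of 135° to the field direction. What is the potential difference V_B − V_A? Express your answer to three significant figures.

1850 V

Only the component of displacement along E changes the potential: ΔV = −E·d·cosθ.
ΔV = −(4000 V/m)(0.654 m)cos135° = 1850 V.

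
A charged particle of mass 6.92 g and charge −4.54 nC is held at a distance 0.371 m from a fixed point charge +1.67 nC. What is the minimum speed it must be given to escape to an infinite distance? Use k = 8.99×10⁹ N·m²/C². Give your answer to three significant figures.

To just escape, total mechanical energy must reach zero at infinity: ½mv²_min + U = 0, so ½mv²_min = −U = |kQq|/r.
|U| = |kQq|/r = (8.99×10⁹ N·m²/C²)(1.67×10⁻⁹)(4.54×10⁻⁹)/(0.371) = 1.84×10⁻⁷ J.
v_min = √(2|U|/m) = √(2·1.84×10⁻⁷/6.92×10⁻³) = 7.29×10⁻³ m/s.

7.29×10⁻³ m/s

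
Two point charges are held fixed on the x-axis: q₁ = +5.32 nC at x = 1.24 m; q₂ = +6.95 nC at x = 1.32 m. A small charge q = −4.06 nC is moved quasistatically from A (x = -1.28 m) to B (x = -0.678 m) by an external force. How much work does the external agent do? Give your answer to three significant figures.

-5.36×10⁻⁸ J

For quasistatic motion the external work equals the change in potential energy: W_ext = qΔV = q(V_B − V_A).
At A: distances to the source charges are 2.52 m, 2.60 m; V_A = Σ kqᵢ/rᵢ = 43.0 V.
At B: distances to the source charges are 1.92 m, 2.00 m; V_B = Σ kqᵢ/rᵢ = 56.2 V.
ΔV = V_B − V_A = 13.2 V.
W_ext = qΔV = (-4.06×10⁻⁹ C)(13.2 V) = -5.36×10⁻⁸ J.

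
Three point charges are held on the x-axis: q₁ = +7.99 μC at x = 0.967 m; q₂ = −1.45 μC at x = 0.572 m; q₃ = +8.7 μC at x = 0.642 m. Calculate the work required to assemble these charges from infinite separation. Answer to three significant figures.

The work to assemble the configuration equals its total potential energy, U = Σ kqᵢqⱼ/rᵢⱼ over all pairs.
Pair separations: r₁₂ = 0.395 m, r₁₃ = 0.325 m, r₂₃ = 0.0700 m.
U = (-0.264) + (1.92) + (-1.62) = 0.0390 J.

0.0390 J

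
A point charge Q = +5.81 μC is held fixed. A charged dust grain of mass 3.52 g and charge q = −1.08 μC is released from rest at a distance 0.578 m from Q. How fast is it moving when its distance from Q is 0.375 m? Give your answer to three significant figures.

5.48 m/s

Only the electrostatic force acts, so mechanical energy is conserved: ½mv² = U₁ − U₂ = kQq(1/r₁ − 1/r₂).
U₁ − U₂ = (8.99×10⁹ N·m²/C²)(5.81×10⁻⁶ C)(-1.08×10⁻⁶ C)(1/0.578 − 1/0.375) = 0.0528 J.
v = √(2·0.0528/3.52×10⁻³) = 5.48 m/s.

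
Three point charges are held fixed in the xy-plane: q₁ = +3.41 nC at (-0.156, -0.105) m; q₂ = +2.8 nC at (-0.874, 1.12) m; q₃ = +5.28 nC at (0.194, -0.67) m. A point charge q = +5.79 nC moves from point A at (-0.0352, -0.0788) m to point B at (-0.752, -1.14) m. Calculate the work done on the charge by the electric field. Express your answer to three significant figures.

1.50×10⁻⁶ J

The work done by the electric force is W_field = −ΔU = −q(V_B − V_A) = q(V_A − V_B).
At A: distances to the source charges are 0.124 m, 1.46 m, 0.634 m; V_A = Σ kqᵢ/rᵢ = 340 V.
At B: distances to the source charges are 1.19 m, 2.26 m, 1.06 m; V_B = Σ kqᵢ/rᵢ = 81.7 V.
ΔV = V_B − V_A = -258 V.
W_field = −qΔV = −(5.79×10⁻⁹ C)(-258 V) = 1.50×10⁻⁶ J.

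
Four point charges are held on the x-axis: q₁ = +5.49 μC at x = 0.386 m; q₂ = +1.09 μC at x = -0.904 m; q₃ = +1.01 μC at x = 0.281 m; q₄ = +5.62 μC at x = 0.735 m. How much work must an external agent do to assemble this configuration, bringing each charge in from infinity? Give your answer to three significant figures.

The assembly work is the sum of pairwise potential energies, U = Σ_{i<j} kqᵢqⱼ/rᵢⱼ.
Pair separations: r₁₂ = 1.29 m, r₁₃ = 0.105 m, r₁₄ = 0.349 m, r₂₃ = 1.19 m, r₂₄ = 1.64 m, r₃₄ = 0.454 m.
Summing all 6 pair terms gives U = 1.47 J.

1.47 J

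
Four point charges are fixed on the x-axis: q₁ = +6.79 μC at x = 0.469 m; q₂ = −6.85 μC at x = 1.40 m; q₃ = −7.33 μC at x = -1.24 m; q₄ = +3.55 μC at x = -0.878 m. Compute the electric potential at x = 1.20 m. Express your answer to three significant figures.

Electric potential is a scalar, so the contributions from each charge add algebraically: V = Σ kqᵢ/rᵢ.
Distances from the field point to each charge: r₁ = 0.731 m, r₂ = 0.200 m, r₃ = 2.44 m, r₄ = 2.08 m.
V = k[(6.79×10⁻⁶)/(0.731) + (-6.85×10⁻⁶)/(0.200) + (-7.33×10⁻⁶)/(2.44) + (3.55×10⁻⁶)/(2.08)] = -2.36×10⁵ V.

-2.36×10⁵ V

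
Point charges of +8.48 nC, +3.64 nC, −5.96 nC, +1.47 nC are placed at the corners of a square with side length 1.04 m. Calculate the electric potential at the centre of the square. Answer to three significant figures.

Electric potential is a scalar, so the contributions from each charge add algebraically: V = Σ kqᵢ/rᵢ.
The distance from each corner to the centre is a√2/2 = 0.735 m.
V = k[(8.48×10⁻⁹)/(0.735) + (3.64×10⁻⁹)/(0.735) + (-5.96×10⁻⁹)/(0.735) + (1.47×10⁻⁹)/(0.735)] = 93.3 V.

93.3 V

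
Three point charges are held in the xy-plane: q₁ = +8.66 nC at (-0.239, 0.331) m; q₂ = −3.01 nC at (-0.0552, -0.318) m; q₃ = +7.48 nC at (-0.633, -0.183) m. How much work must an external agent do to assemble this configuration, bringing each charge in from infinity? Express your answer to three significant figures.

2.11×10⁻⁷ J

The work to assemble the configuration equals its total potential energy, U = Σ kqᵢqⱼ/rᵢⱼ over all pairs.
Pair separations: r₁₂ = 0.675 m, r₁₃ = 0.648 m, r₂₃ = 0.593 m.
U = (-3.47×10⁻⁷) + (8.99×10⁻⁷) + (-3.41×10⁻⁷) = 2.11×10⁻⁷ J.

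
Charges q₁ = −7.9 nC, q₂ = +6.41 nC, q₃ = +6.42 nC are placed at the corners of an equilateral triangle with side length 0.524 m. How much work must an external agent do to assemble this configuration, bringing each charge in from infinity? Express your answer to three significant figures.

-1.03×10⁻⁶ J

The work to assemble the configuration equals its total potential energy, U = Σ kqᵢqⱼ/rᵢⱼ over all pairs.
All three pair separations equal the side length, 0.524 m.
U = (-8.69×10⁻⁷) + (-8.70×10⁻⁷) + (7.06×10⁻⁷) = -1.03×10⁻⁶ J.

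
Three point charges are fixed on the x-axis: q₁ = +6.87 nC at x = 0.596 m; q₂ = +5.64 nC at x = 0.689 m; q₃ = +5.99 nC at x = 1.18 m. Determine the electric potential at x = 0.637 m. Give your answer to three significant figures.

Electric potential is a scalar, so the contributions from each charge add algebraically: V = Σ kqᵢ/rᵢ.
Distances from the field point to each charge: r₁ = 0.0410 m, r₂ = 0.0520 m, r₃ = 0.543 m.
V = k[(6.87×10⁻⁹)/(0.0410) + (5.64×10⁻⁹)/(0.0520) + (5.99×10⁻⁹)/(0.543)] = 2580 V.

2580 V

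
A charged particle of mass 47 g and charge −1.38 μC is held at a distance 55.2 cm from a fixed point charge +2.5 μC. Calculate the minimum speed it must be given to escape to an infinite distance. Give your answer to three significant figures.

1.55 m/s

To just escape, total mechanical energy must reach zero at infinity: ½mv²_min + U = 0, so ½mv²_min = −U = |kQq|/r.
|U| = |kQq|/r = (8.99×10⁹ N·m²/C²)(2.50×10⁻⁶)(1.38×10⁻⁶)/(0.552) = 0.0562 J.
v_min = √(2|U|/m) = √(2·0.0562/0.0470) = 1.55 m/s.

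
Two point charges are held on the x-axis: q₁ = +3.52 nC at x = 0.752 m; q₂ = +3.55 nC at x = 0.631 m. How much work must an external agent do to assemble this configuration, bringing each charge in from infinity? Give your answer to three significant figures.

9.28×10⁻⁷ J

The work to assemble the configuration equals its total potential energy, U = Σ kqᵢqⱼ/rᵢⱼ over all pairs.
Pair separations: r₁₂ = 0.121 m.
U = (9.28×10⁻⁷) = 9.28×10⁻⁷ J.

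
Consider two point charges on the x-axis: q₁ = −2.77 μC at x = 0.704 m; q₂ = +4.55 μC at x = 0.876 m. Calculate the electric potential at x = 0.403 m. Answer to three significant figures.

The total potential is the scalar sum of each charge's contribution, V = Σ kqᵢ/rᵢ.
Distances from the field point to each charge: r₁ = 0.301 m, r₂ = 0.473 m.
V = k[(-2.77×10⁻⁶)/(0.301) + (4.55×10⁻⁶)/(0.473)] = 3750 V.

3750 V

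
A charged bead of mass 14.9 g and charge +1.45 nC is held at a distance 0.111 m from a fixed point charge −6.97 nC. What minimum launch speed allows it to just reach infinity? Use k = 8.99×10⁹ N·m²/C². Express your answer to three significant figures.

0.0105 m/s

To just escape, total mechanical energy must reach zero at infinity: ½mv²_min + U = 0, so ½mv²_min = −U = |kQq|/r.
|U| = |kQq|/r = (8.99×10⁹ N·m²/C²)(6.97×10⁻⁹)(1.45×10⁻⁹)/(0.111) = 8.19×10⁻⁷ J.
v_min = √(2|U|/m) = √(2·8.19×10⁻⁷/0.0149) = 0.0105 m/s.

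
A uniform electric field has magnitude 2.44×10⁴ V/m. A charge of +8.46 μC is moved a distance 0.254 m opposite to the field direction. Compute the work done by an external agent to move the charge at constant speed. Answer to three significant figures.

0.0524 J

The potential change for a displacement 0.254 m opposite to the field direction is ΔV = +Ed = 6200 V.
W_ext = qΔV = 0.0524 J.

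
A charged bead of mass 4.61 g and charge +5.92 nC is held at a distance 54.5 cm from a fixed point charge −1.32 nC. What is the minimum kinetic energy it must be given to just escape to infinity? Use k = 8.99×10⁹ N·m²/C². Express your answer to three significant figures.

1.29×10⁻⁷ J

To just escape, total mechanical energy must reach zero at infinity: ½mv²_min + U = 0, so ½mv²_min = −U = |kQq|/r.
|U| = |kQq|/r = (8.99×10⁹ N·m²/C²)(1.32×10⁻⁹)(5.92×10⁻⁹)/(0.545) = 1.29×10⁻⁷ J.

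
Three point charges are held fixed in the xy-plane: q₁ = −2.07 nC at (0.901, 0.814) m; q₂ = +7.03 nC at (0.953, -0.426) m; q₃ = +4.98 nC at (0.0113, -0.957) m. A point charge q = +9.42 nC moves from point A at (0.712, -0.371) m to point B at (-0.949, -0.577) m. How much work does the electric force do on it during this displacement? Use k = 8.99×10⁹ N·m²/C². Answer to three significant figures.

2.08×10⁻⁶ J

The work done by the electric force is W_field = −ΔU = −q(V_B − V_A) = q(V_A − V_B).
At A: distances to the source charges are 1.20 m, 0.247 m, 0.913 m; V_A = Σ kqᵢ/rᵢ = 289 V.
At B: distances to the source charges are 2.31 m, 1.91 m, 1.03 m; V_B = Σ kqᵢ/rᵢ = 68.4 V.
ΔV = V_B − V_A = -221 V.
W_field = −qΔV = −(9.42×10⁻⁹ C)(-221 V) = 2.08×10⁻⁶ J.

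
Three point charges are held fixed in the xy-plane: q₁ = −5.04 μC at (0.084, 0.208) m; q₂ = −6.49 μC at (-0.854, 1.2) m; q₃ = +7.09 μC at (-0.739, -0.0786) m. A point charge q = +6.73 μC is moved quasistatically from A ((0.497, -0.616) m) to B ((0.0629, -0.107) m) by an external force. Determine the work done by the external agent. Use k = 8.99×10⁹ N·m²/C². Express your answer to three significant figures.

For quasistatic motion the external work equals the change in potential energy: W_ext = qΔV = q(V_B − V_A).
At A: distances to the source charges are 0.922 m, 2.26 m, 1.35 m; V_A = Σ kqᵢ/rᵢ = -2.76×10⁴ V.
At B: distances to the source charges are 0.316 m, 1.60 m, 0.802 m; V_B = Σ kqᵢ/rᵢ = -1.01×10⁵ V.
ΔV = V_B − V_A = -7.30×10⁴ V.
W_ext = qΔV = (6.73×10⁻⁶ C)(-7.30×10⁴ V) = -0.491 J.

-0.491 J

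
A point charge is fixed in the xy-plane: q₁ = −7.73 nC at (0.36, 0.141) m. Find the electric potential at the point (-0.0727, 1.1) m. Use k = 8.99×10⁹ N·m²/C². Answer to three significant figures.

-66.1 V

Electric potential is a scalar, so the contributions from each charge add algebraically: V = Σ kqᵢ/rᵢ.
Distances from the field point to each charge: r₁ = 1.05 m.
V = k[(-7.73×10⁻⁹)/(1.05)] = -66.1 V.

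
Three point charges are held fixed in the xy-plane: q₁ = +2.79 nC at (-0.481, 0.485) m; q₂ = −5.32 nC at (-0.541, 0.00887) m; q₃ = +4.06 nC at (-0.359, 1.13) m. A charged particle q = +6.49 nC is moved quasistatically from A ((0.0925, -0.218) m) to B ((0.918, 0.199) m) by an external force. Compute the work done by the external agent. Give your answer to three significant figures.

For quasistatic motion the external work equals the change in potential energy: W_ext = qΔV = q(V_B − V_A).
At A: distances to the source charges are 0.907 m, 0.673 m, 1.42 m; V_A = Σ kqᵢ/rᵢ = -17.8 V.
At B: distances to the source charges are 1.43 m, 1.47 m, 1.58 m; V_B = Σ kqᵢ/rᵢ = 8.16 V.
ΔV = V_B − V_A = 25.9 V.
W_ext = qΔV = (6.49×10⁻⁹ C)(25.9 V) = 1.68×10⁻⁷ J.

1.68×10⁻⁷ J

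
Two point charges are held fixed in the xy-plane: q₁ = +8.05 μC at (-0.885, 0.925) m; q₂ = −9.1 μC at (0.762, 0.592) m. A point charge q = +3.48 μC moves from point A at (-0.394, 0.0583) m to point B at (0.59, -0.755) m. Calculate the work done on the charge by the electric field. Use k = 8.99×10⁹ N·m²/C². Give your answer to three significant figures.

0.126 J

The work done by the electric force is W_field = −ΔU = −q(V_B − V_A) = q(V_A − V_B).
At A: distances to the source charges are 0.996 m, 1.27 m; V_A = Σ kqᵢ/rᵢ = 8400 V.
At B: distances to the source charges are 2.24 m, 1.36 m; V_B = Σ kqᵢ/rᵢ = -2.79×10⁴ V.
ΔV = V_B − V_A = -3.63×10⁴ V.
W_field = −qΔV = −(3.48×10⁻⁶ C)(-3.63×10⁴ V) = 0.126 J.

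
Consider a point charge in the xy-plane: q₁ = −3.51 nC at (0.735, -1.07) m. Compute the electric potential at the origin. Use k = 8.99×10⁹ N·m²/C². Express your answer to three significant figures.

-24.3 V

Electric potential is a scalar, so the contributions from each charge add algebraically: V = Σ kqᵢ/rᵢ.
Distances from the field point to each charge: r₁ = 1.30 m.
V = k[(-3.51×10⁻⁹)/(1.30)] = -24.3 V.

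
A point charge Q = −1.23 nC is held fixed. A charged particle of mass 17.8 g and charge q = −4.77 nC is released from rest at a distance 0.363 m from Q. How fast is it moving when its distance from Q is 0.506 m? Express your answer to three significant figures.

2.15×10⁻³ m/s

Only the electrostatic force acts, so mechanical energy is conserved: ½mv² = U₁ − U₂ = kQq(1/r₁ − 1/r₂).
U₁ − U₂ = (8.99×10⁹ N·m²/C²)(-1.23×10⁻⁹ C)(-4.77×10⁻⁹ C)(1/0.363 − 1/0.506) = 4.11×10⁻⁸ J.
v = √(2·4.11×10⁻⁸/0.0178) = 2.15×10⁻³ m/s.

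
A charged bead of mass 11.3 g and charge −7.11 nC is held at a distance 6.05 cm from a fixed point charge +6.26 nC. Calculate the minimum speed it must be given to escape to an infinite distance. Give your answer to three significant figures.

0.0342 m/s

To just escape, total mechanical energy must reach zero at infinity: ½mv²_min + U = 0, so ½mv²_min = −U = |kQq|/r.
|U| = |kQq|/r = (8.99×10⁹ N·m²/C²)(6.26×10⁻⁹)(7.11×10⁻⁹)/(0.0605) = 6.61×10⁻⁶ J.
v_min = √(2|U|/m) = √(2·6.61×10⁻⁶/0.0113) = 0.0342 m/s.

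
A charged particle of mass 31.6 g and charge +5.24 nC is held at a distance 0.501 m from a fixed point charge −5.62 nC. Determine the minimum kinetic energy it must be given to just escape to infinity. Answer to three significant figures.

5.28×10⁻⁷ J

To just escape, total mechanical energy must reach zero at infinity: ½mv²_min + U = 0, so ½mv²_min = −U = |kQq|/r.
|U| = |kQq|/r = (8.99×10⁹ N·m²/C²)(5.62×10⁻⁹)(5.24×10⁻⁹)/(0.501) = 5.28×10⁻⁷ J.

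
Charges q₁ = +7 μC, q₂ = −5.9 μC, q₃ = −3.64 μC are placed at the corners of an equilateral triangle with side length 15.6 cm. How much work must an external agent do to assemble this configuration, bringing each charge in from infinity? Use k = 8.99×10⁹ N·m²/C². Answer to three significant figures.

-2.61 J

The assembly work is the sum of pairwise potential energies, U = Σ_{i<j} kqᵢqⱼ/rᵢⱼ.
All three pair separations equal the side length, 0.156 m.
U = (-2.38) + (-1.47) + (1.24) = -2.61 J.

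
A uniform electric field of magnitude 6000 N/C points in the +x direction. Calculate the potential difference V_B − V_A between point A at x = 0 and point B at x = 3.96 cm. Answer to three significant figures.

In a uniform field, potential decreases in the direction of E: V_B − V_A = −E·Δx.
V_B − V_A = −(6000 V/m)(0.0396 m) = -238 V.

-238 V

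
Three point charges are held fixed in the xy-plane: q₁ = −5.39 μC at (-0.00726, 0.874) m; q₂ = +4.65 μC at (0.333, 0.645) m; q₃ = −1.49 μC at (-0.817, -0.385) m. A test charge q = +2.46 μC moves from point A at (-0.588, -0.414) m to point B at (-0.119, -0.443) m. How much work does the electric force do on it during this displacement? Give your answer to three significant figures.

-0.104 J

The work done by the electric force is W_field = −ΔU = −q(V_B − V_A) = q(V_A − V_B).
At A: distances to the source charges are 1.41 m, 1.40 m, 0.231 m; V_A = Σ kqᵢ/rᵢ = -6.25×10⁴ V.
At B: distances to the source charges are 1.32 m, 1.18 m, 0.700 m; V_B = Σ kqᵢ/rᵢ = -2.03×10⁴ V.
ΔV = V_B − V_A = 4.22×10⁴ V.
W_field = −qΔV = −(2.46×10⁻⁶ C)(4.22×10⁴ V) = -0.104 J.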